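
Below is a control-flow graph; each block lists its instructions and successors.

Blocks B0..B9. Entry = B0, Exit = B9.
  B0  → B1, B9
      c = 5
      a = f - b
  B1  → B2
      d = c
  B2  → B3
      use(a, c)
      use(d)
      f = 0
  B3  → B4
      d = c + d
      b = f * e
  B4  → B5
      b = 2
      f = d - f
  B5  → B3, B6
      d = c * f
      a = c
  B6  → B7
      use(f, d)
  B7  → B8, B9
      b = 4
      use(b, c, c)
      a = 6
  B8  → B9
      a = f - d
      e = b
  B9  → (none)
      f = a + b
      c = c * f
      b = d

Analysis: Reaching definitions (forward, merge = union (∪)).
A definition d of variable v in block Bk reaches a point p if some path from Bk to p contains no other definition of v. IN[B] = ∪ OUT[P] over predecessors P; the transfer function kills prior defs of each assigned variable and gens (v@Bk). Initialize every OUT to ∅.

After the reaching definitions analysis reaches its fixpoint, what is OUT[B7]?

Fixpoint table:
  B0: | IN={} | OUT={a@B0, c@B0}
  B1: | IN={a@B0, c@B0} | OUT={a@B0, c@B0, d@B1}
  B2: | IN={a@B0, c@B0, d@B1} | OUT={a@B0, c@B0, d@B1, f@B2}
  B3: | IN={a@B0, a@B5, b@B4, c@B0, d@B1, d@B5, f@B2, f@B4} | OUT={a@B0, a@B5, b@B3, c@B0, d@B3, f@B2, f@B4}
  B4: | IN={a@B0, a@B5, b@B3, c@B0, d@B3, f@B2, f@B4} | OUT={a@B0, a@B5, b@B4, c@B0, d@B3, f@B4}
  B5: | IN={a@B0, a@B5, b@B4, c@B0, d@B3, f@B4} | OUT={a@B5, b@B4, c@B0, d@B5, f@B4}
  B6: | IN={a@B5, b@B4, c@B0, d@B5, f@B4} | OUT={a@B5, b@B4, c@B0, d@B5, f@B4}
  B7: | IN={a@B5, b@B4, c@B0, d@B5, f@B4} | OUT={a@B7, b@B7, c@B0, d@B5, f@B4}
  B8: | IN={a@B7, b@B7, c@B0, d@B5, f@B4} | OUT={a@B8, b@B7, c@B0, d@B5, e@B8, f@B4}
  B9: | IN={a@B0, a@B7, a@B8, b@B7, c@B0, d@B5, e@B8, f@B4} | OUT={a@B0, a@B7, a@B8, b@B9, c@B9, d@B5, e@B8, f@B9}

Merge at B7: IN[B7] = OUT[B6] = {a@B5, b@B4, c@B0, d@B5, f@B4}
Applying B7's transfer function to that IN value gives OUT[B7] (row B7 above).

Answer: {a@B7, b@B7, c@B0, d@B5, f@B4}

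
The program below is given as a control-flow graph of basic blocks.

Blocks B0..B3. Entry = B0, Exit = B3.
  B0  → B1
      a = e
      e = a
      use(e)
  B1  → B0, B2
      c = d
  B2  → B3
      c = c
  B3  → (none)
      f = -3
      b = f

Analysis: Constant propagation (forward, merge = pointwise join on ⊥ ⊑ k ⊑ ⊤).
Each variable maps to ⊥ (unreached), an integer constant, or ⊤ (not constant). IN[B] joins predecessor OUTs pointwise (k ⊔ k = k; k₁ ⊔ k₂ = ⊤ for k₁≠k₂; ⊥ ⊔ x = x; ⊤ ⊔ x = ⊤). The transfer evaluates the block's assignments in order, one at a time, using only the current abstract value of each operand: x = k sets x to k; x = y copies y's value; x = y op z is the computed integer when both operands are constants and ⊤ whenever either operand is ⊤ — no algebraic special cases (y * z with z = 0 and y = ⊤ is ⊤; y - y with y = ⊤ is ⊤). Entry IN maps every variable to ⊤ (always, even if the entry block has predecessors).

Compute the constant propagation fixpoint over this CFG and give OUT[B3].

Fixpoint table:
  B0:   IN=(all ⊤)   OUT=(all ⊤)
  B1:   IN=(all ⊤)   OUT=(all ⊤)
  B2:   IN=(all ⊤)   OUT=(all ⊤)
  B3:   IN=(all ⊤)   OUT={b:-3, f:-3; rest ⊤}

Merge at B3: IN[B3] = OUT[B2] = {a: ⊤, b: ⊤, c: ⊤, d: ⊤, e: ⊤, f: ⊤}
Applying B3's transfer function to that IN value gives OUT[B3] (row B3 above).

Answer: {a: ⊤, b: -3, c: ⊤, d: ⊤, e: ⊤, f: -3}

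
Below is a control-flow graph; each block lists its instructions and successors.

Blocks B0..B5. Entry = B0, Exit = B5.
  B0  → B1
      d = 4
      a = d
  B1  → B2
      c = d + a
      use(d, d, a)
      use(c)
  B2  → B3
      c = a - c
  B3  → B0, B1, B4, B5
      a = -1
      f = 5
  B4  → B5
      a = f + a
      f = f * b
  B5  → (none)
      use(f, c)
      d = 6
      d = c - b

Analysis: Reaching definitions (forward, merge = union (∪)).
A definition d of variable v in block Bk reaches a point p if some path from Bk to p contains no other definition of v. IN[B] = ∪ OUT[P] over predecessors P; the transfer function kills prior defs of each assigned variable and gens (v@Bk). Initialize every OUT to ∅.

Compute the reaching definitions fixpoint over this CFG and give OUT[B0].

Per-block solution:
  B0:  IN={a@B3, c@B2, d@B0, f@B3}  OUT={a@B0, c@B2, d@B0, f@B3}
  B1:  IN={a@B0, a@B3, c@B2, d@B0, f@B3}  OUT={a@B0, a@B3, c@B1, d@B0, f@B3}
  B2:  IN={a@B0, a@B3, c@B1, d@B0, f@B3}  OUT={a@B0, a@B3, c@B2, d@B0, f@B3}
  B3:  IN={a@B0, a@B3, c@B2, d@B0, f@B3}  OUT={a@B3, c@B2, d@B0, f@B3}
  B4:  IN={a@B3, c@B2, d@B0, f@B3}  OUT={a@B4, c@B2, d@B0, f@B4}
  B5:  IN={a@B3, a@B4, c@B2, d@B0, f@B3, f@B4}  OUT={a@B3, a@B4, c@B2, d@B5, f@B3, f@B4}

Merge at B0 (entry node, so the boundary value {} is joined with the incoming edge(s)): IN[B0] = {} ⊔ OUT[B3] = {a@B3, c@B2, d@B0, f@B3}
Applying B0's transfer function to that IN value gives OUT[B0] (row B0 above).

Answer: {a@B0, c@B2, d@B0, f@B3}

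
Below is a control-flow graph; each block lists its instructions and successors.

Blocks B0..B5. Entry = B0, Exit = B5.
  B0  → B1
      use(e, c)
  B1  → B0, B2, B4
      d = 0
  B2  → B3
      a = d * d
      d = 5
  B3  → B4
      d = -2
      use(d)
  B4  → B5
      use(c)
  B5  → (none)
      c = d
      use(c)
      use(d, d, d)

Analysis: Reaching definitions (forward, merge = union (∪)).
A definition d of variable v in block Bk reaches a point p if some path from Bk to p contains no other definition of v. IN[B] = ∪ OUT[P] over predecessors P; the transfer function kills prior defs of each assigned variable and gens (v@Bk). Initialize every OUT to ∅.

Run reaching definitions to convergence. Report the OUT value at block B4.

Fixpoint table:
  B0:  IN={d@B1}  OUT={d@B1}
  B1:  IN={d@B1}  OUT={d@B1}
  B2:  IN={d@B1}  OUT={a@B2, d@B2}
  B3:  IN={a@B2, d@B2}  OUT={a@B2, d@B3}
  B4:  IN={a@B2, d@B1, d@B3}  OUT={a@B2, d@B1, d@B3}
  B5:  IN={a@B2, d@B1, d@B3}  OUT={a@B2, c@B5, d@B1, d@B3}

Merge at B4: IN[B4] = OUT[B1] ⊔ OUT[B3] = {a@B2, d@B1, d@B3}
Applying B4's transfer function to that IN value gives OUT[B4] (row B4 above).

Answer: {a@B2, d@B1, d@B3}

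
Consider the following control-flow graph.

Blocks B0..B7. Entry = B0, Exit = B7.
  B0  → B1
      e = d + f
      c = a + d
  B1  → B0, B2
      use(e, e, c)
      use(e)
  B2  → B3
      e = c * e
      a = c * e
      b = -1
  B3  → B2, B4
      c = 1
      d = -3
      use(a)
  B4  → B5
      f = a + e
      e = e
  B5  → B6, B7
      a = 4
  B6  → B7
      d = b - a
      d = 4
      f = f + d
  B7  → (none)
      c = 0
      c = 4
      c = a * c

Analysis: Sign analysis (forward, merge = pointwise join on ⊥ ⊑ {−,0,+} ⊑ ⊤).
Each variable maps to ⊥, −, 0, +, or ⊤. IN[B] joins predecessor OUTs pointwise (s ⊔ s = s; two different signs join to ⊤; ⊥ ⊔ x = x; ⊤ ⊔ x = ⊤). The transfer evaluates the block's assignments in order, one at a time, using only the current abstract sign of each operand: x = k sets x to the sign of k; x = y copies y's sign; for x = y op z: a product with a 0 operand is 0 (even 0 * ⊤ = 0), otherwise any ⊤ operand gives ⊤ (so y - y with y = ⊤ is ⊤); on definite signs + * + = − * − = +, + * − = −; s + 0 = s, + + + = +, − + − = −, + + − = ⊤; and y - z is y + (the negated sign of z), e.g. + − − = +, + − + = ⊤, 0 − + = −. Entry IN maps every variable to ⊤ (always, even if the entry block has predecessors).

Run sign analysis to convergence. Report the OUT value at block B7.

Fixpoint table:
  B0: | IN=(all ⊤) | OUT=(all ⊤)
  B1: | IN=(all ⊤) | OUT=(all ⊤)
  B2: | IN=(all ⊤) | OUT={b:-; rest ⊤}
  B3: | IN={b:-; rest ⊤} | OUT={b:-, c:+, d:-; rest ⊤}
  B4: | IN={b:-, c:+, d:-; rest ⊤} | OUT={b:-, c:+, d:-; rest ⊤}
  B5: | IN={b:-, c:+, d:-; rest ⊤} | OUT={a:+, b:-, c:+, d:-; rest ⊤}
  B6: | IN={a:+, b:-, c:+, d:-; rest ⊤} | OUT={a:+, b:-, c:+, d:+; rest ⊤}
  B7: | IN={a:+, b:-, c:+; rest ⊤} | OUT={a:+, b:-, c:+; rest ⊤}

Merge at B7: IN[B7] = OUT[B5] ⊔ OUT[B6] = {a: +, b: -, c: +, d: ⊤, e: ⊤, f: ⊤}
Applying B7's transfer function to that IN value gives OUT[B7] (row B7 above).

Answer: {a: +, b: -, c: +, d: ⊤, e: ⊤, f: ⊤}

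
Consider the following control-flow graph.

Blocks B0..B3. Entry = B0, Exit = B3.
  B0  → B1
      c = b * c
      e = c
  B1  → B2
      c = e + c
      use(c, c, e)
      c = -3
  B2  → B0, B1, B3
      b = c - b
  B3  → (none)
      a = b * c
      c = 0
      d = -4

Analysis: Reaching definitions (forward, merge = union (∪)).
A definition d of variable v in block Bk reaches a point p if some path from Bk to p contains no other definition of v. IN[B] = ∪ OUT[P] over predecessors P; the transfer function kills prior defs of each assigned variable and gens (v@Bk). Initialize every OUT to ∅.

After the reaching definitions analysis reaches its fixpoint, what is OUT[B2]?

Answer: {b@B2, c@B1, e@B0}

Trace:
Per-block solution:
  B0:  IN={b@B2, c@B1, e@B0}  OUT={b@B2, c@B0, e@B0}
  B1:  IN={b@B2, c@B0, c@B1, e@B0}  OUT={b@B2, c@B1, e@B0}
  B2:  IN={b@B2, c@B1, e@B0}  OUT={b@B2, c@B1, e@B0}
  B3:  IN={b@B2, c@B1, e@B0}  OUT={a@B3, b@B2, c@B3, d@B3, e@B0}

Merge at B2: IN[B2] = OUT[B1] = {b@B2, c@B1, e@B0}
Applying B2's transfer function to that IN value gives OUT[B2] (row B2 above).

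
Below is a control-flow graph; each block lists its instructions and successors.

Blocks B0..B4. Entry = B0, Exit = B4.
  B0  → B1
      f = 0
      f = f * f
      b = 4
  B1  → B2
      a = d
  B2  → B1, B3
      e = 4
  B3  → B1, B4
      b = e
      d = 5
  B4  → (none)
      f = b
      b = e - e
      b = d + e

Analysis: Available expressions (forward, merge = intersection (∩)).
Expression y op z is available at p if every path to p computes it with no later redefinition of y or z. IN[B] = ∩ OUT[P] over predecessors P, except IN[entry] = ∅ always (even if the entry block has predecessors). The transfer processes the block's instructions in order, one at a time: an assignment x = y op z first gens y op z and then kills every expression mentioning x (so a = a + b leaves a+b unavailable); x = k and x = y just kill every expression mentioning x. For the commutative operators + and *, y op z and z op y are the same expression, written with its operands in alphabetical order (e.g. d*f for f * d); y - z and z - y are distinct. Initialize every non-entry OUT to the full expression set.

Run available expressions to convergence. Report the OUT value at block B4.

Answer: {d+e, e-e}

Working:
Fixpoint table:
  B0: | IN={} | OUT={}
  B1: | IN={} | OUT={}
  B2: | IN={} | OUT={}
  B3: | IN={} | OUT={}
  B4: | IN={} | OUT={d+e, e-e}

Merge at B4: IN[B4] = OUT[B3] = {}
Applying B4's transfer function to that IN value gives OUT[B4] (row B4 above).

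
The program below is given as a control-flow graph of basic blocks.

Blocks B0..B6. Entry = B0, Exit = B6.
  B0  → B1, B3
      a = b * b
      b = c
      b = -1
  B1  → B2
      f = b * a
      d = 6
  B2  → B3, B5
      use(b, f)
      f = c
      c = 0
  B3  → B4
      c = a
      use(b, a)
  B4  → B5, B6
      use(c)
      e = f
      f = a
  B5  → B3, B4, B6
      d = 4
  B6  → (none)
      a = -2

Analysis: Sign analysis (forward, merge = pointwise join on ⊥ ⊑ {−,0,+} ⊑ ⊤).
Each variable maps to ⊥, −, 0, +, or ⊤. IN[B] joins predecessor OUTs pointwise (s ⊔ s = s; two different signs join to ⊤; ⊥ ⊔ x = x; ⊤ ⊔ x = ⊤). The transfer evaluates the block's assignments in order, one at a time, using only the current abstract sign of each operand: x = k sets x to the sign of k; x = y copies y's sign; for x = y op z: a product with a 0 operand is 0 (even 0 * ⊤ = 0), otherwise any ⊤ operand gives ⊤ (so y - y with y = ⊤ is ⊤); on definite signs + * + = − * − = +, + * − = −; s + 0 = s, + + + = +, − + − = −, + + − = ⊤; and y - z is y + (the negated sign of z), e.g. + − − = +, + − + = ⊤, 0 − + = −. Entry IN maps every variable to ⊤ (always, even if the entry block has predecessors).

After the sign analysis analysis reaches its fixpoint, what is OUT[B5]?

Converged values:
  B0:  IN=(all ⊤)  OUT={b:-; rest ⊤}
  B1:  IN={b:-; rest ⊤}  OUT={b:-, d:+; rest ⊤}
  B2:  IN={b:-, d:+; rest ⊤}  OUT={b:-, c:0, d:+; rest ⊤}
  B3:  IN={b:-; rest ⊤}  OUT={b:-; rest ⊤}
  B4:  IN={b:-; rest ⊤}  OUT={b:-; rest ⊤}
  B5:  IN={b:-; rest ⊤}  OUT={b:-, d:+; rest ⊤}
  B6:  IN={b:-; rest ⊤}  OUT={a:-, b:-; rest ⊤}

Merge at B5: IN[B5] = OUT[B2] ⊔ OUT[B4] = {a: ⊤, b: -, c: ⊤, d: ⊤, e: ⊤, f: ⊤}
Applying B5's transfer function to that IN value gives OUT[B5] (row B5 above).

Answer: {a: ⊤, b: -, c: ⊤, d: +, e: ⊤, f: ⊤}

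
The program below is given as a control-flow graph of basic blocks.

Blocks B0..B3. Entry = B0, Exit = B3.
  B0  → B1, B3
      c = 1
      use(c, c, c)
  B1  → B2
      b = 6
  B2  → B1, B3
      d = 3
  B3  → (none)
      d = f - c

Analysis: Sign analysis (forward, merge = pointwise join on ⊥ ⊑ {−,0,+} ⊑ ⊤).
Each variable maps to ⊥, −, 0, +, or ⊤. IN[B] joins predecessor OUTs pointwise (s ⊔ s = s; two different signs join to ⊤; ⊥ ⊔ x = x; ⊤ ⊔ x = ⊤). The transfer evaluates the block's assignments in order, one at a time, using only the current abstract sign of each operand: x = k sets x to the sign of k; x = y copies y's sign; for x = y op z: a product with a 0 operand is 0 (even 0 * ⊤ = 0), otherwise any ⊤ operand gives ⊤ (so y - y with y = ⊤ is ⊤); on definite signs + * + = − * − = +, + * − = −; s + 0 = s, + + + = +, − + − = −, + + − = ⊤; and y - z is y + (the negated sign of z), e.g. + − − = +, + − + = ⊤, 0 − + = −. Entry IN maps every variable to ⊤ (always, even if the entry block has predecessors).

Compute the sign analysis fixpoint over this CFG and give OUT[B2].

Answer: {a: ⊤, b: +, c: +, d: +, e: ⊤, f: ⊤}

Trace:
Converged values:
  B0: | IN=(all ⊤) | OUT={c:+; rest ⊤}
  B1: | IN={c:+; rest ⊤} | OUT={b:+, c:+; rest ⊤}
  B2: | IN={b:+, c:+; rest ⊤} | OUT={b:+, c:+, d:+; rest ⊤}
  B3: | IN={c:+; rest ⊤} | OUT={c:+; rest ⊤}

Merge at B2: IN[B2] = OUT[B1] = {a: ⊤, b: +, c: +, d: ⊤, e: ⊤, f: ⊤}
Applying B2's transfer function to that IN value gives OUT[B2] (row B2 above).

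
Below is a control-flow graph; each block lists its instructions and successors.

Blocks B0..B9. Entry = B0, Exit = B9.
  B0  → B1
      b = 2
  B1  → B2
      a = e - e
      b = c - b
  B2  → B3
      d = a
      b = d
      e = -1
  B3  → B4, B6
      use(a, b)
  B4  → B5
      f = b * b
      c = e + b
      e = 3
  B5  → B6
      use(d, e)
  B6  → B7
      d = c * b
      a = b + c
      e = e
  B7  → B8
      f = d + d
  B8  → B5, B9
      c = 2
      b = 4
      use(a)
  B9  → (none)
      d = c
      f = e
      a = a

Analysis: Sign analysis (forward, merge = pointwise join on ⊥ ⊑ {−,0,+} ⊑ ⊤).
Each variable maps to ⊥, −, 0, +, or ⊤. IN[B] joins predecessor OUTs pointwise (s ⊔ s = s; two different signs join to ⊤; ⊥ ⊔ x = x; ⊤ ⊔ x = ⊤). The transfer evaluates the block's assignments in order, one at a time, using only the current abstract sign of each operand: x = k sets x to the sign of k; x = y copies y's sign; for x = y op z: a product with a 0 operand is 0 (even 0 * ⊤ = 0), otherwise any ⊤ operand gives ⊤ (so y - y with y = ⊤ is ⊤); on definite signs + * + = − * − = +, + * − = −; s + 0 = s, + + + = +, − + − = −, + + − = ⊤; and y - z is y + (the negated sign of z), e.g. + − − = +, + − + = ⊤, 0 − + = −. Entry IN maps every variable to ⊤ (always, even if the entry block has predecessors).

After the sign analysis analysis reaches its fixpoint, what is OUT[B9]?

Fixpoint table:
  B0: | IN=(all ⊤) | OUT={b:+; rest ⊤}
  B1: | IN={b:+; rest ⊤} | OUT=(all ⊤)
  B2: | IN=(all ⊤) | OUT={e:-; rest ⊤}
  B3: | IN={e:-; rest ⊤} | OUT={e:-; rest ⊤}
  B4: | IN={e:-; rest ⊤} | OUT={e:+; rest ⊤}
  B5: | IN=(all ⊤) | OUT=(all ⊤)
  B6: | IN=(all ⊤) | OUT=(all ⊤)
  B7: | IN=(all ⊤) | OUT=(all ⊤)
  B8: | IN=(all ⊤) | OUT={b:+, c:+; rest ⊤}
  B9: | IN={b:+, c:+; rest ⊤} | OUT={b:+, c:+, d:+; rest ⊤}

Merge at B9: IN[B9] = OUT[B8] = {a: ⊤, b: +, c: +, d: ⊤, e: ⊤, f: ⊤}
Applying B9's transfer function to that IN value gives OUT[B9] (row B9 above).

Answer: {a: ⊤, b: +, c: +, d: +, e: ⊤, f: ⊤}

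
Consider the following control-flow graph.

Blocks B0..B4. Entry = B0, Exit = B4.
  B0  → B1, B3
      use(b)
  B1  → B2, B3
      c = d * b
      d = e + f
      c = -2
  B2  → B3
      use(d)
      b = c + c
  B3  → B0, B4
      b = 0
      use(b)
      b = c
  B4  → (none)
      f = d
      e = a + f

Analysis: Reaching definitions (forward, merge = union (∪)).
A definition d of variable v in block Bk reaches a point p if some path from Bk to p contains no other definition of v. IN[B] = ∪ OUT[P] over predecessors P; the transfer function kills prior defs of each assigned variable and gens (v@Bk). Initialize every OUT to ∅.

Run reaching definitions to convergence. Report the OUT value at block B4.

Answer: {b@B3, c@B1, d@B1, e@B4, f@B4}

Derivation:
Fixpoint table:
  B0: | IN={b@B3, c@B1, d@B1} | OUT={b@B3, c@B1, d@B1}
  B1: | IN={b@B3, c@B1, d@B1} | OUT={b@B3, c@B1, d@B1}
  B2: | IN={b@B3, c@B1, d@B1} | OUT={b@B2, c@B1, d@B1}
  B3: | IN={b@B2, b@B3, c@B1, d@B1} | OUT={b@B3, c@B1, d@B1}
  B4: | IN={b@B3, c@B1, d@B1} | OUT={b@B3, c@B1, d@B1, e@B4, f@B4}

Merge at B4: IN[B4] = OUT[B3] = {b@B3, c@B1, d@B1}
Applying B4's transfer function to that IN value gives OUT[B4] (row B4 above).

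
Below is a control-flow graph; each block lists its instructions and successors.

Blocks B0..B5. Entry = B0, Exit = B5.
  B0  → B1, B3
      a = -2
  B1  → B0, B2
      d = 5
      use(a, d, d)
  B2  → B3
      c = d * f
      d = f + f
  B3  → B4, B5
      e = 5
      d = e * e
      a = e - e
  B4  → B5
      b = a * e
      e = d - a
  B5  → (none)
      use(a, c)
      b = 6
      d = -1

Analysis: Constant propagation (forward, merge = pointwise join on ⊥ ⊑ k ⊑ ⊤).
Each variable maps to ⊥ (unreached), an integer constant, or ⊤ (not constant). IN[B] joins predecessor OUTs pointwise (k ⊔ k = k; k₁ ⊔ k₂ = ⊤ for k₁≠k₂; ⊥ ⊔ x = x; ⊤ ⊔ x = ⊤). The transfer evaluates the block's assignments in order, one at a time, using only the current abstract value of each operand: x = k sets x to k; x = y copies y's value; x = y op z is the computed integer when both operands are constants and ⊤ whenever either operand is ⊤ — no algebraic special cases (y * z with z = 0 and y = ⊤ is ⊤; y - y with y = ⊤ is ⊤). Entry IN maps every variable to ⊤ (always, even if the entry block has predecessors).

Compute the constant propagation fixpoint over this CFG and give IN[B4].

Converged values:
  B0:   IN=(all ⊤)   OUT={a:-2; rest ⊤}
  B1:   IN={a:-2; rest ⊤}   OUT={a:-2, d:5; rest ⊤}
  B2:   IN={a:-2, d:5; rest ⊤}   OUT={a:-2; rest ⊤}
  B3:   IN={a:-2; rest ⊤}   OUT={a:0, d:25, e:5; rest ⊤}
  B4:   IN={a:0, d:25, e:5; rest ⊤}   OUT={a:0, b:0, d:25, e:25; rest ⊤}
  B5:   IN={a:0, d:25; rest ⊤}   OUT={a:0, b:6, d:-1; rest ⊤}

Merge at B4: IN[B4] = OUT[B3] = {a: 0, b: ⊤, c: ⊤, d: 25, e: 5, f: ⊤}

Answer: {a: 0, b: ⊤, c: ⊤, d: 25, e: 5, f: ⊤}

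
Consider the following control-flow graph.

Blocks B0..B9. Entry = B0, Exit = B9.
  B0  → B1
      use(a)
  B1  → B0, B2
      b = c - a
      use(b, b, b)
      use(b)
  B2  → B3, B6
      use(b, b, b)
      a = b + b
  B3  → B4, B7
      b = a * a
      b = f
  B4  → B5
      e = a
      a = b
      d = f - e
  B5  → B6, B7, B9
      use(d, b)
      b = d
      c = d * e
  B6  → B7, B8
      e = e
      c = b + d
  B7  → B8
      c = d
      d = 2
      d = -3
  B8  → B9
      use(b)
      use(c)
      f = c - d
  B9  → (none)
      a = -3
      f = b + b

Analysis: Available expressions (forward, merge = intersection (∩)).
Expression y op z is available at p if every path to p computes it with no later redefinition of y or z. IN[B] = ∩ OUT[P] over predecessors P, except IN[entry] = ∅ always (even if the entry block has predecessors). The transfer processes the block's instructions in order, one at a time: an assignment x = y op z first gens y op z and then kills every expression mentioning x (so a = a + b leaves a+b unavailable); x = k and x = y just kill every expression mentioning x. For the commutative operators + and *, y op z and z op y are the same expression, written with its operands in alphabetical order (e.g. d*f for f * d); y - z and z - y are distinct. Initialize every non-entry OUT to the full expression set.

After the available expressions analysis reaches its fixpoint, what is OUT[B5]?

Answer: {d*e, f-e}

Derivation:
Fixpoint table:
  B0:   IN={}   OUT={}
  B1:   IN={}   OUT={c-a}
  B2:   IN={c-a}   OUT={b+b}
  B3:   IN={b+b}   OUT={a*a}
  B4:   IN={a*a}   OUT={f-e}
  B5:   IN={f-e}   OUT={d*e, f-e}
  B6:   IN={}   OUT={b+d}
  B7:   IN={}   OUT={}
  B8:   IN={}   OUT={c-d}
  B9:   IN={}   OUT={b+b}

Merge at B5: IN[B5] = OUT[B4] = {f-e}
Applying B5's transfer function to that IN value gives OUT[B5] (row B5 above).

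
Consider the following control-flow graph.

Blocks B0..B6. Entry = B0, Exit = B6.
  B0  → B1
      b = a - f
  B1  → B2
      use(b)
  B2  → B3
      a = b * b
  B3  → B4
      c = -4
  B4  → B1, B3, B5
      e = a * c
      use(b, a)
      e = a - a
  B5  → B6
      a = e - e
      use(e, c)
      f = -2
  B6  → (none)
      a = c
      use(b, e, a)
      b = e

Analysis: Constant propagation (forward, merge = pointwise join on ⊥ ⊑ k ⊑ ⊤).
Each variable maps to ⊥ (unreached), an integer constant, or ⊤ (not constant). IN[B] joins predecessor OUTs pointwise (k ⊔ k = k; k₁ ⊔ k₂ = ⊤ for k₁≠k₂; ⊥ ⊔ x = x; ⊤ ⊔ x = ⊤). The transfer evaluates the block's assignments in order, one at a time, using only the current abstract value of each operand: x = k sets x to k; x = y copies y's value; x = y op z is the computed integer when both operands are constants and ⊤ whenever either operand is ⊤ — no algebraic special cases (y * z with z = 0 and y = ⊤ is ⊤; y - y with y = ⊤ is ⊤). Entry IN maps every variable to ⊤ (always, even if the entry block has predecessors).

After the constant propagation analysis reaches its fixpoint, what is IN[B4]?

Per-block solution:
  B0: | IN=(all ⊤) | OUT=(all ⊤)
  B1: | IN=(all ⊤) | OUT=(all ⊤)
  B2: | IN=(all ⊤) | OUT=(all ⊤)
  B3: | IN=(all ⊤) | OUT={c:-4; rest ⊤}
  B4: | IN={c:-4; rest ⊤} | OUT={c:-4; rest ⊤}
  B5: | IN={c:-4; rest ⊤} | OUT={c:-4, f:-2; rest ⊤}
  B6: | IN={c:-4, f:-2; rest ⊤} | OUT={a:-4, c:-4, f:-2; rest ⊤}

Merge at B4: IN[B4] = OUT[B3] = {a: ⊤, b: ⊤, c: -4, d: ⊤, e: ⊤, f: ⊤}

Answer: {a: ⊤, b: ⊤, c: -4, d: ⊤, e: ⊤, f: ⊤}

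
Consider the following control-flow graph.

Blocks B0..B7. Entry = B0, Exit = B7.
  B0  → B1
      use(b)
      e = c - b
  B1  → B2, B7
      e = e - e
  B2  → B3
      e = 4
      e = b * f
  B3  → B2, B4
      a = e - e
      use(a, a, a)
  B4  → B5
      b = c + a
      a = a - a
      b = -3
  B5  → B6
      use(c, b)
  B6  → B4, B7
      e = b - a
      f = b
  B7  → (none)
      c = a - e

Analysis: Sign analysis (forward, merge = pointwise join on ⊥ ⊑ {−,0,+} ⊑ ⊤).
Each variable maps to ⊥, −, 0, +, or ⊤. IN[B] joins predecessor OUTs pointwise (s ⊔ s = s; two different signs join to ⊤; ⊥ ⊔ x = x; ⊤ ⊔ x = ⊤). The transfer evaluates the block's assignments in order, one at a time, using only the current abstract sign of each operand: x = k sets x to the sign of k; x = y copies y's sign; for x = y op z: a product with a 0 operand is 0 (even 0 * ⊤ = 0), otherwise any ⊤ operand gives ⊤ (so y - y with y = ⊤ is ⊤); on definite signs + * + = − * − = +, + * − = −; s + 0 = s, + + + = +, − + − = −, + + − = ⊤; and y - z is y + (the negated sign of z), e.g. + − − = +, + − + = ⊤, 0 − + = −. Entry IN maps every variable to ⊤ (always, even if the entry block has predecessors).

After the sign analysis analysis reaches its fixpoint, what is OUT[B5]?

Answer: {a: ⊤, b: -, c: ⊤, d: ⊤, e: ⊤, f: ⊤}

Working:
Per-block solution:
  B0: | IN=(all ⊤) | OUT=(all ⊤)
  B1: | IN=(all ⊤) | OUT=(all ⊤)
  B2: | IN=(all ⊤) | OUT=(all ⊤)
  B3: | IN=(all ⊤) | OUT=(all ⊤)
  B4: | IN=(all ⊤) | OUT={b:-; rest ⊤}
  B5: | IN={b:-; rest ⊤} | OUT={b:-; rest ⊤}
  B6: | IN={b:-; rest ⊤} | OUT={b:-, f:-; rest ⊤}
  B7: | IN=(all ⊤) | OUT=(all ⊤)

Merge at B5: IN[B5] = OUT[B4] = {a: ⊤, b: -, c: ⊤, d: ⊤, e: ⊤, f: ⊤}
Applying B5's transfer function to that IN value gives OUT[B5] (row B5 above).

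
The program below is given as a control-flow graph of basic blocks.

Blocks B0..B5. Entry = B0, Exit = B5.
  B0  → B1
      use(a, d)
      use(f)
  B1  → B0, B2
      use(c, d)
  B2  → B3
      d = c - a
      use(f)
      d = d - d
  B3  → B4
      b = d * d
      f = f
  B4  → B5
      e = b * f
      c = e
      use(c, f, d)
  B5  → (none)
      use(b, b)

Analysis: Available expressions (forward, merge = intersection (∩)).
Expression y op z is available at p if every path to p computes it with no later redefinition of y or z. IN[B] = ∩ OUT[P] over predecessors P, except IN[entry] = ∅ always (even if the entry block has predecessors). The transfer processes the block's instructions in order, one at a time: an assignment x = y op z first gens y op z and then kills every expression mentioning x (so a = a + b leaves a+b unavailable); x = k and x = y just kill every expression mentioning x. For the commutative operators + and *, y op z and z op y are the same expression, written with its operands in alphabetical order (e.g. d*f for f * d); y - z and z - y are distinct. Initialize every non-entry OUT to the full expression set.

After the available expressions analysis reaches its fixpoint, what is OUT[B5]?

Answer: {b*f, d*d}

Working:
Fixpoint table:
  B0:  IN={}  OUT={}
  B1:  IN={}  OUT={}
  B2:  IN={}  OUT={c-a}
  B3:  IN={c-a}  OUT={c-a, d*d}
  B4:  IN={c-a, d*d}  OUT={b*f, d*d}
  B5:  IN={b*f, d*d}  OUT={b*f, d*d}

Merge at B5: IN[B5] = OUT[B4] = {b*f, d*d}
Applying B5's transfer function to that IN value gives OUT[B5] (row B5 above).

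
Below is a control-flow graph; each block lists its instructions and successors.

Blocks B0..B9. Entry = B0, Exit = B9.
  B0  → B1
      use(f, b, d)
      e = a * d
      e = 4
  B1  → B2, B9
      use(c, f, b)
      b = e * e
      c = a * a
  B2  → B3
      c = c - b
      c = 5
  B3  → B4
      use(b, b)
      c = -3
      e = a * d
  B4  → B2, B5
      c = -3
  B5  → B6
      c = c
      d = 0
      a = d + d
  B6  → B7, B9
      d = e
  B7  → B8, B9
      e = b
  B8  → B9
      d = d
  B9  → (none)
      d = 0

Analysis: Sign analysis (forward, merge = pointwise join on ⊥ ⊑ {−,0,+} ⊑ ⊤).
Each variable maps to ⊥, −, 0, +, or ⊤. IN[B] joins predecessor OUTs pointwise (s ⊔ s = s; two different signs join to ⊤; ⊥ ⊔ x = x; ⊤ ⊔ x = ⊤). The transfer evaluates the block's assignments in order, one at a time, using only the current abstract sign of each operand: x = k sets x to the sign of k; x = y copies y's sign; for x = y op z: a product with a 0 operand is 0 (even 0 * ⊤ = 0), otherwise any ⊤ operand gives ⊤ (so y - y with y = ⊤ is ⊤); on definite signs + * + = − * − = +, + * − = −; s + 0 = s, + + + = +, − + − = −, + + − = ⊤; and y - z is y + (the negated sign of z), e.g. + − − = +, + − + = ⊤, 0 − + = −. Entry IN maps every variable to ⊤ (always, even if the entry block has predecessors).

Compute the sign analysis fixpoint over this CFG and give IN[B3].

Converged values:
  B0: | IN=(all ⊤) | OUT={e:+; rest ⊤}
  B1: | IN={e:+; rest ⊤} | OUT={b:+, e:+; rest ⊤}
  B2: | IN={b:+; rest ⊤} | OUT={b:+, c:+; rest ⊤}
  B3: | IN={b:+, c:+; rest ⊤} | OUT={b:+, c:-; rest ⊤}
  B4: | IN={b:+, c:-; rest ⊤} | OUT={b:+, c:-; rest ⊤}
  B5: | IN={b:+, c:-; rest ⊤} | OUT={a:0, b:+, c:-, d:0; rest ⊤}
  B6: | IN={a:0, b:+, c:-, d:0; rest ⊤} | OUT={a:0, b:+, c:-; rest ⊤}
  B7: | IN={a:0, b:+, c:-; rest ⊤} | OUT={a:0, b:+, c:-, e:+; rest ⊤}
  B8: | IN={a:0, b:+, c:-, e:+; rest ⊤} | OUT={a:0, b:+, c:-, e:+; rest ⊤}
  B9: | IN={b:+; rest ⊤} | OUT={b:+, d:0; rest ⊤}

Merge at B3: IN[B3] = OUT[B2] = {a: ⊤, b: +, c: +, d: ⊤, e: ⊤, f: ⊤}

Answer: {a: ⊤, b: +, c: +, d: ⊤, e: ⊤, f: ⊤}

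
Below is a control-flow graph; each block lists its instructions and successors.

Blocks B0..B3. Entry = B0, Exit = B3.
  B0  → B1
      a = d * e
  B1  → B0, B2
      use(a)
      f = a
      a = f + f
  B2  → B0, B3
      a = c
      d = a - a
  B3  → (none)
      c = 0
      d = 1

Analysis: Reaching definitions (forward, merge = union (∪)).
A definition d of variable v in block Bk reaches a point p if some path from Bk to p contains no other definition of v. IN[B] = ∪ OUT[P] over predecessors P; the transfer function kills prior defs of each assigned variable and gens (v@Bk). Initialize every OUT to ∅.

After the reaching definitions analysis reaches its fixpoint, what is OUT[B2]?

Per-block solution:
  B0:   IN={a@B1, a@B2, d@B2, f@B1}   OUT={a@B0, d@B2, f@B1}
  B1:   IN={a@B0, d@B2, f@B1}   OUT={a@B1, d@B2, f@B1}
  B2:   IN={a@B1, d@B2, f@B1}   OUT={a@B2, d@B2, f@B1}
  B3:   IN={a@B2, d@B2, f@B1}   OUT={a@B2, c@B3, d@B3, f@B1}

Merge at B2: IN[B2] = OUT[B1] = {a@B1, d@B2, f@B1}
Applying B2's transfer function to that IN value gives OUT[B2] (row B2 above).

Answer: {a@B2, d@B2, f@B1}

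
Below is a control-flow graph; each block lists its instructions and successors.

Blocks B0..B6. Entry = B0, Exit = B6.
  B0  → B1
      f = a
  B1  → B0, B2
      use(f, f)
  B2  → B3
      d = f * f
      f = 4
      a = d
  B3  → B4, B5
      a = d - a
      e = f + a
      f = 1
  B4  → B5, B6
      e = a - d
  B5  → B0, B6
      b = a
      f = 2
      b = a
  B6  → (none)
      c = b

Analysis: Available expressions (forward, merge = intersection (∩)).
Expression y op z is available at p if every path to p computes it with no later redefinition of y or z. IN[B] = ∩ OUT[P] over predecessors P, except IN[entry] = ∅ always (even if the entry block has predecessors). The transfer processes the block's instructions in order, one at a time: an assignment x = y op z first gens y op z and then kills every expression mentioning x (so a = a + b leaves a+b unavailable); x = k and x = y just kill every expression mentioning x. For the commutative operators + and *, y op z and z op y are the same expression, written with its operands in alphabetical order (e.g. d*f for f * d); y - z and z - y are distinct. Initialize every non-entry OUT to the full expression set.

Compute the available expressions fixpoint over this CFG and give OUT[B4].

Answer: {a-d}

Working:
Per-block solution:
  B0: | IN={} | OUT={}
  B1: | IN={} | OUT={}
  B2: | IN={} | OUT={}
  B3: | IN={} | OUT={}
  B4: | IN={} | OUT={a-d}
  B5: | IN={} | OUT={}
  B6: | IN={} | OUT={}

Merge at B4: IN[B4] = OUT[B3] = {}
Applying B4's transfer function to that IN value gives OUT[B4] (row B4 above).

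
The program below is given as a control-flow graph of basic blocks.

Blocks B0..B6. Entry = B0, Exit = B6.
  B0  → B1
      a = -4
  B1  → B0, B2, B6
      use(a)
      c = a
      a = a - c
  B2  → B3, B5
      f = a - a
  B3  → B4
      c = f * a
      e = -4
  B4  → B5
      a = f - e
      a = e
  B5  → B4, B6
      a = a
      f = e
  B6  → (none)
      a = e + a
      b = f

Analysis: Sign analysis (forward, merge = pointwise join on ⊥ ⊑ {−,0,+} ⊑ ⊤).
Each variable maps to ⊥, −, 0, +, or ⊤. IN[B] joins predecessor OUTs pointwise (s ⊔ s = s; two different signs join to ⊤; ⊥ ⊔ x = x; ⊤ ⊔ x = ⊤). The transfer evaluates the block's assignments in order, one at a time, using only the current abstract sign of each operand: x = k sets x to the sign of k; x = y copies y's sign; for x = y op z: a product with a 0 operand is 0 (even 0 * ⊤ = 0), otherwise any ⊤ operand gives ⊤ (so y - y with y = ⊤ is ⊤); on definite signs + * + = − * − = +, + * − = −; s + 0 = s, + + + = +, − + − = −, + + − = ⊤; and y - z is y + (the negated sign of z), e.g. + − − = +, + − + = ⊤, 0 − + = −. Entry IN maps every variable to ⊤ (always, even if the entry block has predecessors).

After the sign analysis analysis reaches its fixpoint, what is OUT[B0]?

Per-block solution:
  B0: | IN=(all ⊤) | OUT={a:-; rest ⊤}
  B1: | IN={a:-; rest ⊤} | OUT={c:-; rest ⊤}
  B2: | IN={c:-; rest ⊤} | OUT={c:-; rest ⊤}
  B3: | IN={c:-; rest ⊤} | OUT={e:-; rest ⊤}
  B4: | IN=(all ⊤) | OUT=(all ⊤)
  B5: | IN=(all ⊤) | OUT=(all ⊤)
  B6: | IN=(all ⊤) | OUT=(all ⊤)

Merge at B0 (entry node, so the boundary value (all ⊤) is joined with the incoming edge(s)): IN[B0] = (all ⊤) ⊔ OUT[B1] = {a: ⊤, b: ⊤, c: ⊤, d: ⊤, e: ⊤, f: ⊤}
Applying B0's transfer function to that IN value gives OUT[B0] (row B0 above).

Answer: {a: -, b: ⊤, c: ⊤, d: ⊤, e: ⊤, f: ⊤}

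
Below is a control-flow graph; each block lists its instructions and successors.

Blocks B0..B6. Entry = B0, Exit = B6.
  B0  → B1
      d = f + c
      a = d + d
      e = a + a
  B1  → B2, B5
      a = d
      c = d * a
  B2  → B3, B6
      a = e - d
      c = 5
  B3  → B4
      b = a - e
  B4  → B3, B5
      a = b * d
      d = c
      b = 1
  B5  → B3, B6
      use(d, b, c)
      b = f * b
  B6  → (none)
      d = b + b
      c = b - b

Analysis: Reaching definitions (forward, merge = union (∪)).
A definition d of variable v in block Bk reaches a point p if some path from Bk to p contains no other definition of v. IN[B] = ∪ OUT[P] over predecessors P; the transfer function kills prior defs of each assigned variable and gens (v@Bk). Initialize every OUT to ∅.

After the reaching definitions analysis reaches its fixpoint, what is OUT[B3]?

Fixpoint table:
  B0: | IN={} | OUT={a@B0, d@B0, e@B0}
  B1: | IN={a@B0, d@B0, e@B0} | OUT={a@B1, c@B1, d@B0, e@B0}
  B2: | IN={a@B1, c@B1, d@B0, e@B0} | OUT={a@B2, c@B2, d@B0, e@B0}
  B3: | IN={a@B1, a@B2, a@B4, b@B4, b@B5, c@B1, c@B2, d@B0, d@B4, e@B0} | OUT={a@B1, a@B2, a@B4, b@B3, c@B1, c@B2, d@B0, d@B4, e@B0}
  B4: | IN={a@B1, a@B2, a@B4, b@B3, c@B1, c@B2, d@B0, d@B4, e@B0} | OUT={a@B4, b@B4, c@B1, c@B2, d@B4, e@B0}
  B5: | IN={a@B1, a@B4, b@B4, c@B1, c@B2, d@B0, d@B4, e@B0} | OUT={a@B1, a@B4, b@B5, c@B1, c@B2, d@B0, d@B4, e@B0}
  B6: | IN={a@B1, a@B2, a@B4, b@B5, c@B1, c@B2, d@B0, d@B4, e@B0} | OUT={a@B1, a@B2, a@B4, b@B5, c@B6, d@B6, e@B0}

Merge at B3: IN[B3] = OUT[B2] ⊔ OUT[B4] ⊔ OUT[B5] = {a@B1, a@B2, a@B4, b@B4, b@B5, c@B1, c@B2, d@B0, d@B4, e@B0}
Applying B3's transfer function to that IN value gives OUT[B3] (row B3 above).

Answer: {a@B1, a@B2, a@B4, b@B3, c@B1, c@B2, d@B0, d@B4, e@B0}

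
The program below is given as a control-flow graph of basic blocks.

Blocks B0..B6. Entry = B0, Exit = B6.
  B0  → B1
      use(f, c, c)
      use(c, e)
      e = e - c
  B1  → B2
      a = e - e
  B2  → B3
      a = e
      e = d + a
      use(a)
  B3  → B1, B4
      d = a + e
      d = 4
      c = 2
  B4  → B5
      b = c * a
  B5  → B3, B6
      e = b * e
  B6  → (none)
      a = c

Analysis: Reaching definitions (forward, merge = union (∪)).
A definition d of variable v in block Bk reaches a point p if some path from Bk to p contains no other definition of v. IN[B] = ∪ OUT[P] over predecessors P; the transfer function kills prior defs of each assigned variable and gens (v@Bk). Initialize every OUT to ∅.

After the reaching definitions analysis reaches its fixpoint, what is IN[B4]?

Answer: {a@B2, b@B4, c@B3, d@B3, e@B2, e@B5}

Working:
Converged values:
  B0: | IN={} | OUT={e@B0}
  B1: | IN={a@B2, b@B4, c@B3, d@B3, e@B0, e@B2, e@B5} | OUT={a@B1, b@B4, c@B3, d@B3, e@B0, e@B2, e@B5}
  B2: | IN={a@B1, b@B4, c@B3, d@B3, e@B0, e@B2, e@B5} | OUT={a@B2, b@B4, c@B3, d@B3, e@B2}
  B3: | IN={a@B2, b@B4, c@B3, d@B3, e@B2, e@B5} | OUT={a@B2, b@B4, c@B3, d@B3, e@B2, e@B5}
  B4: | IN={a@B2, b@B4, c@B3, d@B3, e@B2, e@B5} | OUT={a@B2, b@B4, c@B3, d@B3, e@B2, e@B5}
  B5: | IN={a@B2, b@B4, c@B3, d@B3, e@B2, e@B5} | OUT={a@B2, b@B4, c@B3, d@B3, e@B5}
  B6: | IN={a@B2, b@B4, c@B3, d@B3, e@B5} | OUT={a@B6, b@B4, c@B3, d@B3, e@B5}

Merge at B4: IN[B4] = OUT[B3] = {a@B2, b@B4, c@B3, d@B3, e@B2, e@B5}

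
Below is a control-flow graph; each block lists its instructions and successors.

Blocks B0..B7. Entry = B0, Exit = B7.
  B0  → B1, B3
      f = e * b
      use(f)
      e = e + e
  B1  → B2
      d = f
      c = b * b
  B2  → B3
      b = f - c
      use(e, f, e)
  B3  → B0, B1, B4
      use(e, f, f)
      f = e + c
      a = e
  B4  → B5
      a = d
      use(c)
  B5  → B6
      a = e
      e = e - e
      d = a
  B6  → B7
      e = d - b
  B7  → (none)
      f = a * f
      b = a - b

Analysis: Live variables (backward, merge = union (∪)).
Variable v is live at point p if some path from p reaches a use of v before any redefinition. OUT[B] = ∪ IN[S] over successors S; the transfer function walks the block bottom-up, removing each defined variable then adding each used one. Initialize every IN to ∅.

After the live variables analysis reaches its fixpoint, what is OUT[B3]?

Answer: {b, c, d, e, f}

Working:
Fixpoint table:
  B0: | IN={b, c, d, e} | OUT={b, c, d, e, f}
  B1: | IN={b, e, f} | OUT={c, d, e, f}
  B2: | IN={c, d, e, f} | OUT={b, c, d, e, f}
  B3: | IN={b, c, d, e, f} | OUT={b, c, d, e, f}
  B4: | IN={b, c, d, e, f} | OUT={b, e, f}
  B5: | IN={b, e, f} | OUT={a, b, d, f}
  B6: | IN={a, b, d, f} | OUT={a, b, f}
  B7: | IN={a, b, f} | OUT={}

Merge at B3: OUT[B3] = IN[B0] ⊔ IN[B1] ⊔ IN[B4] = {b, c, d, e, f}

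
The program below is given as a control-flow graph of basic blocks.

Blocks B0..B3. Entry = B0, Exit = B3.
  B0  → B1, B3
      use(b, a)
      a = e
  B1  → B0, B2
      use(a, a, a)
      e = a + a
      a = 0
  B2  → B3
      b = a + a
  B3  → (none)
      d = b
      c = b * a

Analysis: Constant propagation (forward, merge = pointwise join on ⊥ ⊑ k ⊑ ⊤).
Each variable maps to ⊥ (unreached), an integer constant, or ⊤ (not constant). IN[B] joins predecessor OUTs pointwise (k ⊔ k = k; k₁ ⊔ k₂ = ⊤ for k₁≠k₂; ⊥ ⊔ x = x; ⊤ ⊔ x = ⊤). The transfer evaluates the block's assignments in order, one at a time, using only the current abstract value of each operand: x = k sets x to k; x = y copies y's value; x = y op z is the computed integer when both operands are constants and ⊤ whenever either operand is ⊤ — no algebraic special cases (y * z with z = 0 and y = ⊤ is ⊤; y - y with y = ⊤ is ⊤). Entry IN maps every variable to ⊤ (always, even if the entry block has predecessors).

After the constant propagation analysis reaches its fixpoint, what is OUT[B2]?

Per-block solution:
  B0:   IN=(all ⊤)   OUT=(all ⊤)
  B1:   IN=(all ⊤)   OUT={a:0; rest ⊤}
  B2:   IN={a:0; rest ⊤}   OUT={a:0, b:0; rest ⊤}
  B3:   IN=(all ⊤)   OUT=(all ⊤)

Merge at B2: IN[B2] = OUT[B1] = {a: 0, b: ⊤, c: ⊤, d: ⊤, e: ⊤, f: ⊤}
Applying B2's transfer function to that IN value gives OUT[B2] (row B2 above).

Answer: {a: 0, b: 0, c: ⊤, d: ⊤, e: ⊤, f: ⊤}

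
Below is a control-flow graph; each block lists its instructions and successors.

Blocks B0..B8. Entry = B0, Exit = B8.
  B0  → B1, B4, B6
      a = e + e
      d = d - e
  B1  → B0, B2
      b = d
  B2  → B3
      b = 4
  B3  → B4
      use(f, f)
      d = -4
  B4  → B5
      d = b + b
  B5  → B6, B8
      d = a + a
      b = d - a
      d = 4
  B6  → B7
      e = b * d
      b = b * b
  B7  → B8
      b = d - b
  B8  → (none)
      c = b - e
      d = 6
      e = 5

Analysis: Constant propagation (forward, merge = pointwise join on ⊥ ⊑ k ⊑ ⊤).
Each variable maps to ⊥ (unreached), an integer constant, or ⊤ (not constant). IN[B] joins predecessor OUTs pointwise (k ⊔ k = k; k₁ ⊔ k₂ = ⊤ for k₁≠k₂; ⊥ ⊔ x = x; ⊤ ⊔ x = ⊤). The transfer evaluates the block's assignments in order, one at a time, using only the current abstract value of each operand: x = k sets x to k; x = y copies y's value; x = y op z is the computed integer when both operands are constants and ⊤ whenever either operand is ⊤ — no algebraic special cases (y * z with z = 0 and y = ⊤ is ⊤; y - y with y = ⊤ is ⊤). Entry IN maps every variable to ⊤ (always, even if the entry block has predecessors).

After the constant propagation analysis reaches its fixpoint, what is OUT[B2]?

Converged values:
  B0: | IN=(all ⊤) | OUT=(all ⊤)
  B1: | IN=(all ⊤) | OUT=(all ⊤)
  B2: | IN=(all ⊤) | OUT={b:4; rest ⊤}
  B3: | IN={b:4; rest ⊤} | OUT={b:4, d:-4; rest ⊤}
  B4: | IN=(all ⊤) | OUT=(all ⊤)
  B5: | IN=(all ⊤) | OUT={d:4; rest ⊤}
  B6: | IN=(all ⊤) | OUT=(all ⊤)
  B7: | IN=(all ⊤) | OUT=(all ⊤)
  B8: | IN=(all ⊤) | OUT={d:6, e:5; rest ⊤}

Merge at B2: IN[B2] = OUT[B1] = {a: ⊤, b: ⊤, c: ⊤, d: ⊤, e: ⊤, f: ⊤}
Applying B2's transfer function to that IN value gives OUT[B2] (row B2 above).

Answer: {a: ⊤, b: 4, c: ⊤, d: ⊤, e: ⊤, f: ⊤}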